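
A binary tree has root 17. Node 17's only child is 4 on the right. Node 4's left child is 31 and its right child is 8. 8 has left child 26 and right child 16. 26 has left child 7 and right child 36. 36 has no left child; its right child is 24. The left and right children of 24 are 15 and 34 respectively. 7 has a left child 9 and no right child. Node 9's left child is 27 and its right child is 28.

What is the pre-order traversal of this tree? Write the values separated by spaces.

Pre-order visits the node, then its left subtree, then its right subtree.
Visit 17.
At 17: no left child.
At 17: go right to 4.
  Visit 4.
  At 4: go left to 31.
    31 is a leaf — visit 31.
  At 4: go right to 8.
    Visit 8.
    At 8: go left to 26.
      Visit 26.
      At 26: go left to 7.
        Visit 7.
        At 7: go left to 9.
          Visit 9.
          At 9: go left to 27.
            27 is a leaf — visit 27.
          At 9: go right to 28.
            28 is a leaf — visit 28.
        At 7: no right child.
      At 26: go right to 36.
        Visit 36.
        At 36: no left child.
        At 36: go right to 24.
          Visit 24.
          At 24: go left to 15.
            15 is a leaf — visit 15.
          At 24: go right to 34.
            34 is a leaf — visit 34.
    At 8: go right to 16.
      16 is a leaf — visit 16.

17 4 31 8 26 7 9 27 28 36 24 15 34 16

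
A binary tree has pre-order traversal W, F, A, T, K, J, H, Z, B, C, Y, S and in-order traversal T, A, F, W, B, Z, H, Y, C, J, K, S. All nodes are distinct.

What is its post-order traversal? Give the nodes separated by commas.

The first element of pre-order is the root; it splits in-order into left and right subtrees.
Root W: left subtree has 3 nodes {T, A, F}, right has 8 {B, Z, H, Y, C, J, K, S}.
  Root F: left subtree has 2 nodes {T, A}, right has 0 { }.
    Root A: left subtree has 1 node {T}, right has 0 { }.
  Root K: left subtree has 6 nodes {B, Z, H, Y, C, J}, right has 1 {S}.
    Root J: left subtree has 5 nodes {B, Z, H, Y, C}, right has 0 { }.
      Root H: left subtree has 2 nodes {B, Z}, right has 2 {Y, C}.
        Root Z: left subtree has 1 node {B}, right has 0 { }.
        Root C: left subtree has 1 node {Y}, right has 0 { }.

T, A, F, B, Z, Y, C, H, J, S, K, W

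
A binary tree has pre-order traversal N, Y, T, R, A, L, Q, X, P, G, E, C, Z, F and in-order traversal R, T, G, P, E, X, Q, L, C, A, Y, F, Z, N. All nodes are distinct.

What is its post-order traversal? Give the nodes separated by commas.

R, G, E, P, X, Q, C, L, A, T, F, Z, Y, N

The first element of pre-order is the root; it splits in-order into left and right subtrees.
Root N: left subtree has 13 nodes {R, T, G, P, E, X, Q, L, C, A, Y, F, Z}, right has 0 { }.
  Root Y: left subtree has 10 nodes {R, T, G, P, E, X, Q, L, C, A}, right has 2 {F, Z}.
    Root T: left subtree has 1 node {R}, right has 8 {G, P, E, X, Q, L, C, A}.
      Root A: left subtree has 7 nodes {G, P, E, X, Q, L, C}, right has 0 { }.
        Root L: left subtree has 5 nodes {G, P, E, X, Q}, right has 1 {C}.
          Root Q: left subtree has 4 nodes {G, P, E, X}, right has 0 { }.
            Root X: left subtree has 3 nodes {G, P, E}, right has 0 { }.
              Root P: left subtree has 1 node {G}, right has 1 {E}.
    Root Z: left subtree has 1 node {F}, right has 0 { }.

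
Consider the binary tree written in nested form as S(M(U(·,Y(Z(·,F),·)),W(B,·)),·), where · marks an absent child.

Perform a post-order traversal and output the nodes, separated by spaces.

F Z Y U B W M S

Post-order visits the left subtree, then the right subtree, then the node.
At S: go left to M.
  At M: go left to U.
    At U: no left child.
    At U: go right to Y.
      At Y: go left to Z.
        At Z: no left child.
        At Z: go right to F.
          F is a leaf — visit F.
        Visit Z.
      At Y: no right child.
      Visit Y.
    Visit U.
  At M: go right to W.
    At W: go left to B.
      B is a leaf — visit B.
    At W: no right child.
    Visit W.
  Visit M.
At S: no right child.
Visit S.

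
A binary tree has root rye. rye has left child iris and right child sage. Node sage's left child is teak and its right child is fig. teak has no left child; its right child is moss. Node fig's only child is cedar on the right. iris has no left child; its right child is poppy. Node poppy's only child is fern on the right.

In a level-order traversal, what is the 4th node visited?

poppy

Level-order visits nodes level by level from the root, left to right within each level.
Level 0: rye
Level 1: iris, sage
Level 2: poppy, teak, fig
Level 3: fern, moss, cedar
Full level-order sequence: rye, iris, sage, poppy, teak, fig, fern, moss, cedar.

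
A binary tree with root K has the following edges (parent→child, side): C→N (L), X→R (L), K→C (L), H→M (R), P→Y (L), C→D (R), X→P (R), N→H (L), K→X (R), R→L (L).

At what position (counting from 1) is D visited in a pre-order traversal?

Pre-order visits the node, then its left subtree, then its right subtree.
Visit K.
At K: go left to C.
  Visit C.
  At C: go left to N.
    Visit N.
    At N: go left to H.
      Visit H.
      At H: no left child.
      At H: go right to M.
        M is a leaf — visit M.
    At N: no right child.
  At C: go right to D.
    D is a leaf — visit D.
At K: go right to X.
  Visit X.
  At X: go left to R.
    Visit R.
    At R: go left to L.
      L is a leaf — visit L.
    At R: no right child.
  At X: go right to P.
    Visit P.
    At P: go left to Y.
      Y is a leaf — visit Y.
    At P: no right child.
Full pre-order sequence: K, C, N, H, M, D, X, R, L, P, Y.

6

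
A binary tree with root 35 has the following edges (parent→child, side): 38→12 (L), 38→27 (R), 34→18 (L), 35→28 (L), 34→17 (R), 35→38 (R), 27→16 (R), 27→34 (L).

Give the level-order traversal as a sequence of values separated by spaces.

Level-order visits nodes level by level from the root, left to right within each level.
Level 0: 35
Level 1: 28, 38
Level 2: 12, 27
Level 3: 34, 16
Level 4: 18, 17

35 28 38 12 27 34 16 18 17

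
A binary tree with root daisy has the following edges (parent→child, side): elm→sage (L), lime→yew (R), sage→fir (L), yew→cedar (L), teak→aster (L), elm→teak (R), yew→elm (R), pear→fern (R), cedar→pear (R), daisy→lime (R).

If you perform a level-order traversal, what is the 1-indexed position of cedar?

Level-order visits nodes level by level from the root, left to right within each level.
Level 0: daisy
Level 1: lime
Level 2: yew
Level 3: cedar, elm
Level 4: pear, sage, teak
Level 5: fern, fir, aster
Full level-order sequence: daisy, lime, yew, cedar, elm, pear, sage, teak, fern, fir, aster.

4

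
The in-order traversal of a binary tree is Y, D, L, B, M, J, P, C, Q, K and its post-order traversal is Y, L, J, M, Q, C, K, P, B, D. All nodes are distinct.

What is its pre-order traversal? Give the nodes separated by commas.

D, Y, B, L, P, M, J, K, C, Q

The last element of post-order is the root; it splits in-order into left and right subtrees.
Root D: left subtree has 1 node {Y}, right has 8 {L, B, M, J, P, C, Q, K}.
  Root B: left subtree has 1 node {L}, right has 6 {M, J, P, C, Q, K}.
    Root P: left subtree has 2 nodes {M, J}, right has 3 {C, Q, K}.
      Root M: left subtree has 0 nodes { }, right has 1 {J}.
      Root K: left subtree has 2 nodes {C, Q}, right has 0 { }.
        Root C: left subtree has 0 nodes { }, right has 1 {Q}.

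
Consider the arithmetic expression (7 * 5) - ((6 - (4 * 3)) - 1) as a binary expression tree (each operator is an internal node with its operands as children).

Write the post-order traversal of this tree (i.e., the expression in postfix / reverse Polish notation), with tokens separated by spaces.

Post-order on an expression tree gives postfix notation: for each operator, emit left operand, right operand, then the operator.

7 5 * 6 4 3 * - 1 - -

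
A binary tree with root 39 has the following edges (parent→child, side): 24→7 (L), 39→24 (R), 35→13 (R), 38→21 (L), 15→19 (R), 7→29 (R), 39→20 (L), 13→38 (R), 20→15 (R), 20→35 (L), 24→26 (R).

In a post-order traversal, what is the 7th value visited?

Post-order visits the left subtree, then the right subtree, then the node.
At 39: go left to 20.
  At 20: go left to 35.
    At 35: no left child.
    At 35: go right to 13.
      At 13: no left child.
      At 13: go right to 38.
        At 38: go left to 21.
          21 is a leaf — visit 21.
        At 38: no right child.
        Visit 38.
      Visit 13.
    Visit 35.
  At 20: go right to 15.
    At 15: no left child.
    At 15: go right to 19.
      19 is a leaf — visit 19.
    Visit 15.
  Visit 20.
At 39: go right to 24.
  At 24: go left to 7.
    At 7: no left child.
    At 7: go right to 29.
      29 is a leaf — visit 29.
    Visit 7.
  At 24: go right to 26.
    26 is a leaf — visit 26.
  Visit 24.
Visit 39.
Full post-order sequence: 21, 38, 13, 35, 19, 15, 20, 29, 7, 26, 24, 39.

20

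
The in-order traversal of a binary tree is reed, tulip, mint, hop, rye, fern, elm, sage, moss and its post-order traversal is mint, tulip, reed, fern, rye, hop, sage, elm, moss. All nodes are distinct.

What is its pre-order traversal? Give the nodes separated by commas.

moss, elm, hop, reed, tulip, mint, rye, fern, sage

The last element of post-order is the root; it splits in-order into left and right subtrees.
Root moss: left subtree has 8 nodes {reed, tulip, mint, hop, rye, fern, elm, sage}, right has 0 { }.
  Root elm: left subtree has 6 nodes {reed, tulip, mint, hop, rye, fern}, right has 1 {sage}.
    Root hop: left subtree has 3 nodes {reed, tulip, mint}, right has 2 {rye, fern}.
      Root reed: left subtree has 0 nodes { }, right has 2 {tulip, mint}.
        Root tulip: left subtree has 0 nodes { }, right has 1 {mint}.
      Root rye: left subtree has 0 nodes { }, right has 1 {fern}.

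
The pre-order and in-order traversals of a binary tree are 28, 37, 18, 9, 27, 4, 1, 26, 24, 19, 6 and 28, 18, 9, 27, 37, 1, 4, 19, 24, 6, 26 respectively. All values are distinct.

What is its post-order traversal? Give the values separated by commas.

27, 9, 18, 1, 19, 6, 24, 26, 4, 37, 28

The first element of pre-order is the root; it splits in-order into left and right subtrees.
Root 28: left subtree has 0 nodes { }, right has 10 {18, 9, 27, 37, 1, 4, 19, 24, 6, 26}.
  Root 37: left subtree has 3 nodes {18, 9, 27}, right has 6 {1, 4, 19, 24, 6, 26}.
    Root 18: left subtree has 0 nodes { }, right has 2 {9, 27}.
      Root 9: left subtree has 0 nodes { }, right has 1 {27}.
    Root 4: left subtree has 1 node {1}, right has 4 {19, 24, 6, 26}.
      Root 26: left subtree has 3 nodes {19, 24, 6}, right has 0 { }.
        Root 24: left subtree has 1 node {19}, right has 1 {6}.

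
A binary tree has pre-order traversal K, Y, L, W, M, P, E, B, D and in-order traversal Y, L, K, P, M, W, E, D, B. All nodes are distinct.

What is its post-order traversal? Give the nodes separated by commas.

The first element of pre-order is the root; it splits in-order into left and right subtrees.
Root K: left subtree has 2 nodes {Y, L}, right has 6 {P, M, W, E, D, B}.
  Root Y: left subtree has 0 nodes { }, right has 1 {L}.
  Root W: left subtree has 2 nodes {P, M}, right has 3 {E, D, B}.
    Root M: left subtree has 1 node {P}, right has 0 { }.
    Root E: left subtree has 0 nodes { }, right has 2 {D, B}.
      Root B: left subtree has 1 node {D}, right has 0 { }.

L, Y, P, M, D, B, E, W, K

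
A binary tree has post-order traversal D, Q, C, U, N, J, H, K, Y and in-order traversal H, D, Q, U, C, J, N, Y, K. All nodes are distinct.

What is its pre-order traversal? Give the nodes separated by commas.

Y, H, J, U, Q, D, C, N, K

The last element of post-order is the root; it splits in-order into left and right subtrees.
Root Y: left subtree has 7 nodes {H, D, Q, U, C, J, N}, right has 1 {K}.
  Root H: left subtree has 0 nodes { }, right has 6 {D, Q, U, C, J, N}.
    Root J: left subtree has 4 nodes {D, Q, U, C}, right has 1 {N}.
      Root U: left subtree has 2 nodes {D, Q}, right has 1 {C}.
        Root Q: left subtree has 1 node {D}, right has 0 { }.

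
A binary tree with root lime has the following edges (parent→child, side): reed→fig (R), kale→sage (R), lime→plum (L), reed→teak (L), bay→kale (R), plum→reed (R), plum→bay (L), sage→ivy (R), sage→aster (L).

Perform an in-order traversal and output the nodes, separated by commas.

bay, kale, aster, sage, ivy, plum, teak, reed, fig, lime

In-order visits the left subtree, then the node, then the right subtree.
At lime: go left to plum.
  At plum: go left to bay.
    At bay: no left child.
    Visit bay.
    At bay: go right to kale.
      At kale: no left child.
      Visit kale.
      At kale: go right to sage.
        At sage: go left to aster.
          aster is a leaf — visit aster.
        Visit sage.
        At sage: go right to ivy.
          ivy is a leaf — visit ivy.
  Visit plum.
  At plum: go right to reed.
    At reed: go left to teak.
      teak is a leaf — visit teak.
    Visit reed.
    At reed: go right to fig.
      fig is a leaf — visit fig.
Visit lime.
At lime: no right child.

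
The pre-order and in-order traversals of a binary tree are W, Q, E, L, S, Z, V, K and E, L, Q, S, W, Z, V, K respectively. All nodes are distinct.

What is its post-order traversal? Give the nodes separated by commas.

L, E, S, Q, K, V, Z, W

The first element of pre-order is the root; it splits in-order into left and right subtrees.
Root W: left subtree has 4 nodes {E, L, Q, S}, right has 3 {Z, V, K}.
  Root Q: left subtree has 2 nodes {E, L}, right has 1 {S}.
    Root E: left subtree has 0 nodes { }, right has 1 {L}.
  Root Z: left subtree has 0 nodes { }, right has 2 {V, K}.
    Root V: left subtree has 0 nodes { }, right has 1 {K}.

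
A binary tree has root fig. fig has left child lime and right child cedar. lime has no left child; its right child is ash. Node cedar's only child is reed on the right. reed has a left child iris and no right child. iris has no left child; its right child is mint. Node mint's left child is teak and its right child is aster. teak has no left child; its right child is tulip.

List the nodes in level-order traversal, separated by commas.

Level-order visits nodes level by level from the root, left to right within each level.
Level 0: fig
Level 1: lime, cedar
Level 2: ash, reed
Level 3: iris
Level 4: mint
Level 5: teak, aster
Level 6: tulip

fig, lime, cedar, ash, reed, iris, mint, teak, aster, tulip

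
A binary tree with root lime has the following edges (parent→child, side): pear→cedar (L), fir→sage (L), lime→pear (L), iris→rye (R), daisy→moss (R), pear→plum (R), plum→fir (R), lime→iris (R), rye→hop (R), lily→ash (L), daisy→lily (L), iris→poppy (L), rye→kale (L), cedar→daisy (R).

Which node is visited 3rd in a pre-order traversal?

cedar

Pre-order visits the node, then its left subtree, then its right subtree.
Visit lime.
At lime: go left to pear.
  Visit pear.
  At pear: go left to cedar.
    Visit cedar.
    At cedar: no left child.
    At cedar: go right to daisy.
      Visit daisy.
      At daisy: go left to lily.
        Visit lily.
        At lily: go left to ash.
          ash is a leaf — visit ash.
        At lily: no right child.
      At daisy: go right to moss.
        moss is a leaf — visit moss.
  At pear: go right to plum.
    Visit plum.
    At plum: no left child.
    At plum: go right to fir.
      Visit fir.
      At fir: go left to sage.
        sage is a leaf — visit sage.
      At fir: no right child.
At lime: go right to iris.
  Visit iris.
  At iris: go left to poppy.
    poppy is a leaf — visit poppy.
  At iris: go right to rye.
    Visit rye.
    At rye: go left to kale.
      kale is a leaf — visit kale.
    At rye: go right to hop.
      hop is a leaf — visit hop.
Full pre-order sequence: lime, pear, cedar, daisy, lily, ash, moss, plum, fir, sage, iris, poppy, rye, kale, hop.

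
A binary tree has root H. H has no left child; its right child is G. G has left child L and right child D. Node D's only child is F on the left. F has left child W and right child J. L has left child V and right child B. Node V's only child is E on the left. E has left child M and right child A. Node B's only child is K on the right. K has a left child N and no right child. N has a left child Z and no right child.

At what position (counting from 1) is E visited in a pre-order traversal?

5

Pre-order visits the node, then its left subtree, then its right subtree.
Visit H.
At H: no left child.
At H: go right to G.
  Visit G.
  At G: go left to L.
    Visit L.
    At L: go left to V.
      Visit V.
      At V: go left to E.
        Visit E.
        At E: go left to M.
          M is a leaf — visit M.
        At E: go right to A.
          A is a leaf — visit A.
      At V: no right child.
    At L: go right to B.
      Visit B.
      At B: no left child.
      At B: go right to K.
        Visit K.
        At K: go left to N.
          Visit N.
          At N: go left to Z.
            Z is a leaf — visit Z.
          At N: no right child.
        At K: no right child.
  At G: go right to D.
    Visit D.
    At D: go left to F.
      Visit F.
      At F: go left to W.
        W is a leaf — visit W.
      At F: go right to J.
        J is a leaf — visit J.
    At D: no right child.
Full pre-order sequence: H, G, L, V, E, M, A, B, K, N, Z, D, F, W, J.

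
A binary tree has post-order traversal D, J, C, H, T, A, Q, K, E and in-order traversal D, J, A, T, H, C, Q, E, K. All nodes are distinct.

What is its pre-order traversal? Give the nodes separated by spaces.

E Q A J D T H C K

The last element of post-order is the root; it splits in-order into left and right subtrees.
Root E: left subtree has 7 nodes {D, J, A, T, H, C, Q}, right has 1 {K}.
  Root Q: left subtree has 6 nodes {D, J, A, T, H, C}, right has 0 { }.
    Root A: left subtree has 2 nodes {D, J}, right has 3 {T, H, C}.
      Root J: left subtree has 1 node {D}, right has 0 { }.
      Root T: left subtree has 0 nodes { }, right has 2 {H, C}.
        Root H: left subtree has 0 nodes { }, right has 1 {C}.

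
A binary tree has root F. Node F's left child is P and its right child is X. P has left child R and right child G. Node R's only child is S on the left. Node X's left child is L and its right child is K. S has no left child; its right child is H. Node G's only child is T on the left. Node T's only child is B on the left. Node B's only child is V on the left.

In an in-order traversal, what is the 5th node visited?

In-order visits the left subtree, then the node, then the right subtree.
At F: go left to P.
  At P: go left to R.
    At R: go left to S.
      At S: no left child.
      Visit S.
      At S: go right to H.
        H is a leaf — visit H.
    Visit R.
    At R: no right child.
  Visit P.
  At P: go right to G.
    At G: go left to T.
      At T: go left to B.
        At B: go left to V.
          V is a leaf — visit V.
        Visit B.
        At B: no right child.
      Visit T.
      At T: no right child.
    Visit G.
    At G: no right child.
Visit F.
At F: go right to X.
  At X: go left to L.
    L is a leaf — visit L.
  Visit X.
  At X: go right to K.
    K is a leaf — visit K.
Full in-order sequence: S, H, R, P, V, B, T, G, F, L, X, K.

V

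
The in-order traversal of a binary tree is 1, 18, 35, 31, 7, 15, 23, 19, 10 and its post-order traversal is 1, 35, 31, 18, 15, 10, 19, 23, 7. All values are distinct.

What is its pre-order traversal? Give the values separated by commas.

7, 18, 1, 31, 35, 23, 15, 19, 10

The last element of post-order is the root; it splits in-order into left and right subtrees.
Root 7: left subtree has 4 nodes {1, 18, 35, 31}, right has 4 {15, 23, 19, 10}.
  Root 18: left subtree has 1 node {1}, right has 2 {35, 31}.
    Root 31: left subtree has 1 node {35}, right has 0 { }.
  Root 23: left subtree has 1 node {15}, right has 2 {19, 10}.
    Root 19: left subtree has 0 nodes { }, right has 1 {10}.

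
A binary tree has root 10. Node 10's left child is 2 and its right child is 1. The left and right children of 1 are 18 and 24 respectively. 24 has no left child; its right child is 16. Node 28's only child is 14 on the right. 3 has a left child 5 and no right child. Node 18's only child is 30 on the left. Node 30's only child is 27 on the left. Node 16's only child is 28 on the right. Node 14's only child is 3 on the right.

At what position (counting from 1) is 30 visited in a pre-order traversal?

Pre-order visits the node, then its left subtree, then its right subtree.
Visit 10.
At 10: go left to 2.
  2 is a leaf — visit 2.
At 10: go right to 1.
  Visit 1.
  At 1: go left to 18.
    Visit 18.
    At 18: go left to 30.
      Visit 30.
      At 30: go left to 27.
        27 is a leaf — visit 27.
      At 30: no right child.
    At 18: no right child.
  At 1: go right to 24.
    Visit 24.
    At 24: no left child.
    At 24: go right to 16.
      Visit 16.
      At 16: no left child.
      At 16: go right to 28.
        Visit 28.
        At 28: no left child.
        At 28: go right to 14.
          Visit 14.
          At 14: no left child.
          At 14: go right to 3.
            Visit 3.
            At 3: go left to 5.
              5 is a leaf — visit 5.
            At 3: no right child.
Full pre-order sequence: 10, 2, 1, 18, 30, 27, 24, 16, 28, 14, 3, 5.

5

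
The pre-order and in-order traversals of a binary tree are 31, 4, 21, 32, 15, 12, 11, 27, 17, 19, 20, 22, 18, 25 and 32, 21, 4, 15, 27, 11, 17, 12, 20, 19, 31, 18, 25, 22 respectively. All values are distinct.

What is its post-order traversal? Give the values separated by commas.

32, 21, 27, 17, 11, 20, 19, 12, 15, 4, 25, 18, 22, 31

The first element of pre-order is the root; it splits in-order into left and right subtrees.
Root 31: left subtree has 10 nodes {32, 21, 4, 15, 27, 11, 17, 12, 20, 19}, right has 3 {18, 25, 22}.
  Root 4: left subtree has 2 nodes {32, 21}, right has 7 {15, 27, 11, 17, 12, 20, 19}.
    Root 21: left subtree has 1 node {32}, right has 0 { }.
    Root 15: left subtree has 0 nodes { }, right has 6 {27, 11, 17, 12, 20, 19}.
      Root 12: left subtree has 3 nodes {27, 11, 17}, right has 2 {20, 19}.
        Root 11: left subtree has 1 node {27}, right has 1 {17}.
        Root 19: left subtree has 1 node {20}, right has 0 { }.
  Root 22: left subtree has 2 nodes {18, 25}, right has 0 { }.
    Root 18: left subtree has 0 nodes { }, right has 1 {25}.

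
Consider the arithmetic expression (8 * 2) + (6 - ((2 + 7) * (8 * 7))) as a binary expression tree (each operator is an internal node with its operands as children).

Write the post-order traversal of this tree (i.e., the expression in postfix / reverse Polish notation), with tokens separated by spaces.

Post-order on an expression tree gives postfix notation: for each operator, emit left operand, right operand, then the operator.

8 2 * 6 2 7 + 8 7 * * - +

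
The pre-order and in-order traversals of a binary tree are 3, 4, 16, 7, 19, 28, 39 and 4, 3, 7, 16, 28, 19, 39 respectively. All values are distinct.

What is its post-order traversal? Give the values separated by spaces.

4 7 28 39 19 16 3

The first element of pre-order is the root; it splits in-order into left and right subtrees.
Root 3: left subtree has 1 node {4}, right has 5 {7, 16, 28, 19, 39}.
  Root 16: left subtree has 1 node {7}, right has 3 {28, 19, 39}.
    Root 19: left subtree has 1 node {28}, right has 1 {39}.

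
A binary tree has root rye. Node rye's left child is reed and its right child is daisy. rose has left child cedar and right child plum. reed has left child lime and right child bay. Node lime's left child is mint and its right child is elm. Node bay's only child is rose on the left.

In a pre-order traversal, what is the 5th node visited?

elm

Pre-order visits the node, then its left subtree, then its right subtree.
Visit rye.
At rye: go left to reed.
  Visit reed.
  At reed: go left to lime.
    Visit lime.
    At lime: go left to mint.
      mint is a leaf — visit mint.
    At lime: go right to elm.
      elm is a leaf — visit elm.
  At reed: go right to bay.
    Visit bay.
    At bay: go left to rose.
      Visit rose.
      At rose: go left to cedar.
        cedar is a leaf — visit cedar.
      At rose: go right to plum.
        plum is a leaf — visit plum.
    At bay: no right child.
At rye: go right to daisy.
  daisy is a leaf — visit daisy.
Full pre-order sequence: rye, reed, lime, mint, elm, bay, rose, cedar, plum, daisy.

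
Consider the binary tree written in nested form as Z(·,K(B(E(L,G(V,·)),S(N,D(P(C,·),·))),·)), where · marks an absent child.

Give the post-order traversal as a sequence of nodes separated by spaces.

L V G E N C P D S B K Z

Post-order visits the left subtree, then the right subtree, then the node.
At Z: no left child.
At Z: go right to K.
  At K: go left to B.
    At B: go left to E.
      At E: go left to L.
        L is a leaf — visit L.
      At E: go right to G.
        At G: go left to V.
          V is a leaf — visit V.
        At G: no right child.
        Visit G.
      Visit E.
    At B: go right to S.
      At S: go left to N.
        N is a leaf — visit N.
      At S: go right to D.
        At D: go left to P.
          At P: go left to C.
            C is a leaf — visit C.
          At P: no right child.
          Visit P.
        At D: no right child.
        Visit D.
      Visit S.
    Visit B.
  At K: no right child.
  Visit K.
Visit Z.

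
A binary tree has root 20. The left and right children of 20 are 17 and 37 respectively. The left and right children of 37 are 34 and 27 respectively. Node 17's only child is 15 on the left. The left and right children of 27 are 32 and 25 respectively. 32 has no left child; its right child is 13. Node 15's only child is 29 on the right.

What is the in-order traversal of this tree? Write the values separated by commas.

15, 29, 17, 20, 34, 37, 32, 13, 27, 25

In-order visits the left subtree, then the node, then the right subtree.
At 20: go left to 17.
  At 17: go left to 15.
    At 15: no left child.
    Visit 15.
    At 15: go right to 29.
      29 is a leaf — visit 29.
  Visit 17.
  At 17: no right child.
Visit 20.
At 20: go right to 37.
  At 37: go left to 34.
    34 is a leaf — visit 34.
  Visit 37.
  At 37: go right to 27.
    At 27: go left to 32.
      At 32: no left child.
      Visit 32.
      At 32: go right to 13.
        13 is a leaf — visit 13.
    Visit 27.
    At 27: go right to 25.
      25 is a leaf — visit 25.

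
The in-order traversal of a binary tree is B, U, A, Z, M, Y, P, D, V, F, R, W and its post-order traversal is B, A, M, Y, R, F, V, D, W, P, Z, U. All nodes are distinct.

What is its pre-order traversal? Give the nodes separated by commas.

U, B, Z, A, P, Y, M, W, D, V, F, R

The last element of post-order is the root; it splits in-order into left and right subtrees.
Root U: left subtree has 1 node {B}, right has 10 {A, Z, M, Y, P, D, V, F, R, W}.
  Root Z: left subtree has 1 node {A}, right has 8 {M, Y, P, D, V, F, R, W}.
    Root P: left subtree has 2 nodes {M, Y}, right has 5 {D, V, F, R, W}.
      Root Y: left subtree has 1 node {M}, right has 0 { }.
      Root W: left subtree has 4 nodes {D, V, F, R}, right has 0 { }.
        Root D: left subtree has 0 nodes { }, right has 3 {V, F, R}.
          Root V: left subtree has 0 nodes { }, right has 2 {F, R}.
            Root F: left subtree has 0 nodes { }, right has 1 {R}.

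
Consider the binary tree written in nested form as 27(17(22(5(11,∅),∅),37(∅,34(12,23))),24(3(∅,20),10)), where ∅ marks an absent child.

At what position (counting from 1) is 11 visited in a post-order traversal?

Post-order visits the left subtree, then the right subtree, then the node.
At 27: go left to 17.
  At 17: go left to 22.
    At 22: go left to 5.
      At 5: go left to 11.
        11 is a leaf — visit 11.
      At 5: no right child.
      Visit 5.
    At 22: no right child.
    Visit 22.
  At 17: go right to 37.
    At 37: no left child.
    At 37: go right to 34.
      At 34: go left to 12.
        12 is a leaf — visit 12.
      At 34: go right to 23.
        23 is a leaf — visit 23.
      Visit 34.
    Visit 37.
  Visit 17.
At 27: go right to 24.
  At 24: go left to 3.
    At 3: no left child.
    At 3: go right to 20.
      20 is a leaf — visit 20.
    Visit 3.
  At 24: go right to 10.
    10 is a leaf — visit 10.
  Visit 24.
Visit 27.
Full post-order sequence: 11, 5, 22, 12, 23, 34, 37, 17, 20, 3, 10, 24, 27.

1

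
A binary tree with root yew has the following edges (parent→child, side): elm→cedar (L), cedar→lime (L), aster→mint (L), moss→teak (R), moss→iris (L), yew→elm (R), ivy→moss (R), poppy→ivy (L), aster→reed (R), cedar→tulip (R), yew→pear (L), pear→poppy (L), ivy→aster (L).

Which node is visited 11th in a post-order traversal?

Post-order visits the left subtree, then the right subtree, then the node.
At yew: go left to pear.
  At pear: go left to poppy.
    At poppy: go left to ivy.
      At ivy: go left to aster.
        At aster: go left to mint.
          mint is a leaf — visit mint.
        At aster: go right to reed.
          reed is a leaf — visit reed.
        Visit aster.
      At ivy: go right to moss.
        At moss: go left to iris.
          iris is a leaf — visit iris.
        At moss: go right to teak.
          teak is a leaf — visit teak.
        Visit moss.
      Visit ivy.
    At poppy: no right child.
    Visit poppy.
  At pear: no right child.
  Visit pear.
At yew: go right to elm.
  At elm: go left to cedar.
    At cedar: go left to lime.
      lime is a leaf — visit lime.
    At cedar: go right to tulip.
      tulip is a leaf — visit tulip.
    Visit cedar.
  At elm: no right child.
  Visit elm.
Visit yew.
Full post-order sequence: mint, reed, aster, iris, teak, moss, ivy, poppy, pear, lime, tulip, cedar, elm, yew.

tulip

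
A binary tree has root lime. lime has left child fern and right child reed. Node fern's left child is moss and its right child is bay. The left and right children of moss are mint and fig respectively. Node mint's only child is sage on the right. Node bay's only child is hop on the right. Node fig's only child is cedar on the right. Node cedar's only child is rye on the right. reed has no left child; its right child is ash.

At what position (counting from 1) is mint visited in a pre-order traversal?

Pre-order visits the node, then its left subtree, then its right subtree.
Visit lime.
At lime: go left to fern.
  Visit fern.
  At fern: go left to moss.
    Visit moss.
    At moss: go left to mint.
      Visit mint.
      At mint: no left child.
      At mint: go right to sage.
        sage is a leaf — visit sage.
    At moss: go right to fig.
      Visit fig.
      At fig: no left child.
      At fig: go right to cedar.
        Visit cedar.
        At cedar: no left child.
        At cedar: go right to rye.
          rye is a leaf — visit rye.
  At fern: go right to bay.
    Visit bay.
    At bay: no left child.
    At bay: go right to hop.
      hop is a leaf — visit hop.
At lime: go right to reed.
  Visit reed.
  At reed: no left child.
  At reed: go right to ash.
    ash is a leaf — visit ash.
Full pre-order sequence: lime, fern, moss, mint, sage, fig, cedar, rye, bay, hop, reed, ash.

4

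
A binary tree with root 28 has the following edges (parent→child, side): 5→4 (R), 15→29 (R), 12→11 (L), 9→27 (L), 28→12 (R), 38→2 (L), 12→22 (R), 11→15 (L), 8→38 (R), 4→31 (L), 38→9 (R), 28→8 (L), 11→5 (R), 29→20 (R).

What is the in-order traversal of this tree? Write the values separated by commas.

In-order visits the left subtree, then the node, then the right subtree.
At 28: go left to 8.
  At 8: no left child.
  Visit 8.
  At 8: go right to 38.
    At 38: go left to 2.
      2 is a leaf — visit 2.
    Visit 38.
    At 38: go right to 9.
      At 9: go left to 27.
        27 is a leaf — visit 27.
      Visit 9.
      At 9: no right child.
Visit 28.
At 28: go right to 12.
  At 12: go left to 11.
    At 11: go left to 15.
      At 15: no left child.
      Visit 15.
      At 15: go right to 29.
        At 29: no left child.
        Visit 29.
        At 29: go right to 20.
          20 is a leaf — visit 20.
    Visit 11.
    At 11: go right to 5.
      At 5: no left child.
      Visit 5.
      At 5: go right to 4.
        At 4: go left to 31.
          31 is a leaf — visit 31.
        Visit 4.
        At 4: no right child.
  Visit 12.
  At 12: go right to 22.
    22 is a leaf — visit 22.

8, 2, 38, 27, 9, 28, 15, 29, 20, 11, 5, 31, 4, 12, 22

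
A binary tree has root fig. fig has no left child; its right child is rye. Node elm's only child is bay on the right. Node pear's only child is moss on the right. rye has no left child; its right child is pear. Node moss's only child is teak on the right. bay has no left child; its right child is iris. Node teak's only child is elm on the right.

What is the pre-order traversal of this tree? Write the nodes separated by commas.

Pre-order visits the node, then its left subtree, then its right subtree.
Visit fig.
At fig: no left child.
At fig: go right to rye.
  Visit rye.
  At rye: no left child.
  At rye: go right to pear.
    Visit pear.
    At pear: no left child.
    At pear: go right to moss.
      Visit moss.
      At moss: no left child.
      At moss: go right to teak.
        Visit teak.
        At teak: no left child.
        At teak: go right to elm.
          Visit elm.
          At elm: no left child.
          At elm: go right to bay.
            Visit bay.
            At bay: no left child.
            At bay: go right to iris.
              iris is a leaf — visit iris.

fig, rye, pear, moss, teak, elm, bay, iris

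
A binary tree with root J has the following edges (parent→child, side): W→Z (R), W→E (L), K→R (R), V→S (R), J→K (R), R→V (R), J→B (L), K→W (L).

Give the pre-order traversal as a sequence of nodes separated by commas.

J, B, K, W, E, Z, R, V, S

Pre-order visits the node, then its left subtree, then its right subtree.
Visit J.
At J: go left to B.
  B is a leaf — visit B.
At J: go right to K.
  Visit K.
  At K: go left to W.
    Visit W.
    At W: go left to E.
      E is a leaf — visit E.
    At W: go right to Z.
      Z is a leaf — visit Z.
  At K: go right to R.
    Visit R.
    At R: no left child.
    At R: go right to V.
      Visit V.
      At V: no left child.
      At V: go right to S.
        S is a leaf — visit S.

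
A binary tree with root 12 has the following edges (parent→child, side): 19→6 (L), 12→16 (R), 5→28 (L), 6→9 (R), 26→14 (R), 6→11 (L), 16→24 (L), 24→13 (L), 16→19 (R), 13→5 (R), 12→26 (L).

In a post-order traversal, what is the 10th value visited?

Post-order visits the left subtree, then the right subtree, then the node.
At 12: go left to 26.
  At 26: no left child.
  At 26: go right to 14.
    14 is a leaf — visit 14.
  Visit 26.
At 12: go right to 16.
  At 16: go left to 24.
    At 24: go left to 13.
      At 13: no left child.
      At 13: go right to 5.
        At 5: go left to 28.
          28 is a leaf — visit 28.
        At 5: no right child.
        Visit 5.
      Visit 13.
    At 24: no right child.
    Visit 24.
  At 16: go right to 19.
    At 19: go left to 6.
      At 6: go left to 11.
        11 is a leaf — visit 11.
      At 6: go right to 9.
        9 is a leaf — visit 9.
      Visit 6.
    At 19: no right child.
    Visit 19.
  Visit 16.
Visit 12.
Full post-order sequence: 14, 26, 28, 5, 13, 24, 11, 9, 6, 19, 16, 12.

19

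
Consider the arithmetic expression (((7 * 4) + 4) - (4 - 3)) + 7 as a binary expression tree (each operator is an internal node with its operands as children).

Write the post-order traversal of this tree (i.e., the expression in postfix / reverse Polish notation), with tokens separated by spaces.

7 4 * 4 + 4 3 - - 7 +

Post-order on an expression tree gives postfix notation: for each operator, emit left operand, right operand, then the operator.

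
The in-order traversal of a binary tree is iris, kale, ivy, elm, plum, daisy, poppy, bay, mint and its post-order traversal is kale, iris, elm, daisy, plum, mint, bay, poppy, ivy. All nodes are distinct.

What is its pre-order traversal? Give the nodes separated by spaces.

The last element of post-order is the root; it splits in-order into left and right subtrees.
Root ivy: left subtree has 2 nodes {iris, kale}, right has 6 {elm, plum, daisy, poppy, bay, mint}.
  Root iris: left subtree has 0 nodes { }, right has 1 {kale}.
  Root poppy: left subtree has 3 nodes {elm, plum, daisy}, right has 2 {bay, mint}.
    Root plum: left subtree has 1 node {elm}, right has 1 {daisy}.
    Root bay: left subtree has 0 nodes { }, right has 1 {mint}.

ivy iris kale poppy plum elm daisy bay mint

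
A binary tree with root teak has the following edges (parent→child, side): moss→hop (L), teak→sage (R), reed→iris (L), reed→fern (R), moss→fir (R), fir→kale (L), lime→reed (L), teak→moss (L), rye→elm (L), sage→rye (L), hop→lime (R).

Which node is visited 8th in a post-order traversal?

moss

Post-order visits the left subtree, then the right subtree, then the node.
At teak: go left to moss.
  At moss: go left to hop.
    At hop: no left child.
    At hop: go right to lime.
      At lime: go left to reed.
        At reed: go left to iris.
          iris is a leaf — visit iris.
        At reed: go right to fern.
          fern is a leaf — visit fern.
        Visit reed.
      At lime: no right child.
      Visit lime.
    Visit hop.
  At moss: go right to fir.
    At fir: go left to kale.
      kale is a leaf — visit kale.
    At fir: no right child.
    Visit fir.
  Visit moss.
At teak: go right to sage.
  At sage: go left to rye.
    At rye: go left to elm.
      elm is a leaf — visit elm.
    At rye: no right child.
    Visit rye.
  At sage: no right child.
  Visit sage.
Visit teak.
Full post-order sequence: iris, fern, reed, lime, hop, kale, fir, moss, elm, rye, sage, teak.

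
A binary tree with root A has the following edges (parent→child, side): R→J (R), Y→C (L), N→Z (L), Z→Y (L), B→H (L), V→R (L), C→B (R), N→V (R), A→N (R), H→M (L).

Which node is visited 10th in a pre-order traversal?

Pre-order visits the node, then its left subtree, then its right subtree.
Visit A.
At A: no left child.
At A: go right to N.
  Visit N.
  At N: go left to Z.
    Visit Z.
    At Z: go left to Y.
      Visit Y.
      At Y: go left to C.
        Visit C.
        At C: no left child.
        At C: go right to B.
          Visit B.
          At B: go left to H.
            Visit H.
            At H: go left to M.
              M is a leaf — visit M.
            At H: no right child.
          At B: no right child.
      At Y: no right child.
    At Z: no right child.
  At N: go right to V.
    Visit V.
    At V: go left to R.
      Visit R.
      At R: no left child.
      At R: go right to J.
        J is a leaf — visit J.
    At V: no right child.
Full pre-order sequence: A, N, Z, Y, C, B, H, M, V, R, J.

R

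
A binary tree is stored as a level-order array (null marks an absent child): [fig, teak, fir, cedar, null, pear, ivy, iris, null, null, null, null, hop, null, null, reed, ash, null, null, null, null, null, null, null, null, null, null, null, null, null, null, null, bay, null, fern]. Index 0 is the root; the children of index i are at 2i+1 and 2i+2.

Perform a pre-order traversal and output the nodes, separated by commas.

Pre-order visits the node, then its left subtree, then its right subtree.
Visit fig.
At fig: go left to teak.
  Visit teak.
  At teak: go left to cedar.
    Visit cedar.
    At cedar: go left to iris.
      Visit iris.
      At iris: go left to reed.
        Visit reed.
        At reed: no left child.
        At reed: go right to bay.
          bay is a leaf — visit bay.
      At iris: go right to ash.
        Visit ash.
        At ash: no left child.
        At ash: go right to fern.
          fern is a leaf — visit fern.
    At cedar: no right child.
  At teak: no right child.
At fig: go right to fir.
  Visit fir.
  At fir: go left to pear.
    Visit pear.
    At pear: no left child.
    At pear: go right to hop.
      hop is a leaf — visit hop.
  At fir: go right to ivy.
    ivy is a leaf — visit ivy.

fig, teak, cedar, iris, reed, bay, ash, fern, fir, pear, hop, ivy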